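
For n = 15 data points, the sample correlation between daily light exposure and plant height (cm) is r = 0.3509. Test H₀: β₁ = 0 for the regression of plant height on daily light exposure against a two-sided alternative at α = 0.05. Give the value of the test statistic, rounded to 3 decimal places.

t = r·√(n − 2)/√(1 − r²) = 0.3509·√13/√0.876869 = 1.351.
df = n − 2 = 13.
Two-sided p ≈ 0.1997, which is ≥ 0.05, so fail to reject H₀.
The data do not give significant evidence of a linear association between daily light exposure and plant height.

t = 1.351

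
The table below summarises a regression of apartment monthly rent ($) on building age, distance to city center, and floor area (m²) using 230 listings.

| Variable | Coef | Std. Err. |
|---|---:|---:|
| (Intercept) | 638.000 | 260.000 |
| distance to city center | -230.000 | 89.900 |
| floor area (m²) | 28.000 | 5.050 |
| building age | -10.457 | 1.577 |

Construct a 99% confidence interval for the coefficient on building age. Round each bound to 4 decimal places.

(-14.5537, -6.3603)

Read off: b = -10.457, SE = 1.577 for building age.
df = n − k − 1 = 230 − 3 − 1 = 226.
t* = t_{0.005, 226} = 2.597758.
Margin = t* × SE = 2.597758 × 1.577 = 4.096664.
CI: -10.457 ± 4.096664 → (-14.5537, -6.3603).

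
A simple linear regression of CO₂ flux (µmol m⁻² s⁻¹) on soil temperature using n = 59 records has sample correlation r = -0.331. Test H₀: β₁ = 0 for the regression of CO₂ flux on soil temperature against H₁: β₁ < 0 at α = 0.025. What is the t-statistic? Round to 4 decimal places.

t = r·√(n − 2)/√(1 − r²) = -0.331·√57/√0.890439 = -2.6483.
df = n − 2 = 57.
One-sided p ≈ 0.0052, which is < 0.025, so reject H₀.
There is evidence of a linear association between soil temperature and CO₂ flux.

t = -2.6483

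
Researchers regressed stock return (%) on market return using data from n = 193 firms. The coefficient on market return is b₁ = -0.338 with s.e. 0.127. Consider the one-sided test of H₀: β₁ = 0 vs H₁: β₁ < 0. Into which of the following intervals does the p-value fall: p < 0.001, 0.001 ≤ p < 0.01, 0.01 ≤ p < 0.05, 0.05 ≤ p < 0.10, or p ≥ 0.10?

0.001 ≤ p < 0.01

t = -0.338 / 0.127 = -2.661.
df = n − 2 = 193 − 2 = 191.
One-sided p = P(T_{191} < t) ≈ 0.0042.
So 0.001 ≤ p < 0.01.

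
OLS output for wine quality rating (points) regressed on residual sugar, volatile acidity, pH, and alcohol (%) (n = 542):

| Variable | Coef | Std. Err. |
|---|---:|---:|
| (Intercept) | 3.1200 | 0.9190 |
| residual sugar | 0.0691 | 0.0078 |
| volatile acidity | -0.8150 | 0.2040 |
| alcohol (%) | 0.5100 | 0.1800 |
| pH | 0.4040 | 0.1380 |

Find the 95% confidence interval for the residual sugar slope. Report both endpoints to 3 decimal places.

Read off: b = 0.0691, SE = 0.0078 for residual sugar.
df = n − k − 1 = 542 − 4 − 1 = 537.
t* = t_{0.025, 537} = 1.964391.
Margin = t* × SE = 1.964391 × 0.0078 = 0.01532.
CI: 0.0691 ± 0.01532 → (0.054, 0.084).

(0.054, 0.084)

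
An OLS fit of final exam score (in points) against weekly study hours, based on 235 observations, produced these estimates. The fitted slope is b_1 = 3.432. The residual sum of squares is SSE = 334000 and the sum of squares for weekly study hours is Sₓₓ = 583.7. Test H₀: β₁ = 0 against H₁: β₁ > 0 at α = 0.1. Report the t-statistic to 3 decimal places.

MSE = SSE/(n − 2) = 334000/233 = 1433.48.
SE(b_1) = √(MSE/Sₓₓ) = √(1433.48/583.7) = 1.56711.
t = 3.432 / 1.56711 = 2.190.
df = n − 2 = 233.
One-sided p ≈ 0.0148, which is < 0.1, so reject H₀.
There is evidence that the true slope on weekly study hours is positive.

t = 2.190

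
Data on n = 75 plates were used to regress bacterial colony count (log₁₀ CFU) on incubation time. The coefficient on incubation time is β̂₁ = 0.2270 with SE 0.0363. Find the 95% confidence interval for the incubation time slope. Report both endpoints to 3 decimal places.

df = n − 2 = 75 − 2 = 73.
t* = t_{0.025, 73} = 1.992997.
Margin = t* × SE = 1.992997 × 0.0363 = 0.07235.
CI: 0.2270 ± 0.07235 → (0.155, 0.299).
With 95% confidence, each one-unit increase in incubation time is associated with a change of between 0.155 and 0.299 log₁₀ CFU in bacterial colony count.

(0.155, 0.299)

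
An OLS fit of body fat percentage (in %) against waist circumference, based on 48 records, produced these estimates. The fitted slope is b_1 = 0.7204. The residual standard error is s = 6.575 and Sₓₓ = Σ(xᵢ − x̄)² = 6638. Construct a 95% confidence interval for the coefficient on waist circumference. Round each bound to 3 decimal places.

(0.558, 0.883)

SE(b_1) = s/√Sₓₓ = 6.575/√6638 = 0.0807007.
df = n − 2 = 46.
t* = t_{0.025, 46} = 2.012896.
Margin = t* × SE = 2.012896 × 0.0807007 = 0.16244.
CI: 0.7204 ± 0.16244 → (0.558, 0.883).
With 95% confidence, each one-unit increase in waist circumference is associated with a change of between 0.558 and 0.883 % in body fat percentage.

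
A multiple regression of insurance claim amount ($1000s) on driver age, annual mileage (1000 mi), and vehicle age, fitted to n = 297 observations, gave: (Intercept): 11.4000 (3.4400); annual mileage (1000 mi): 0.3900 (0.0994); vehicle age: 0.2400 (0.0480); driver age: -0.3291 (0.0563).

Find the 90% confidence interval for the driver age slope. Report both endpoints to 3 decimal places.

(-0.422, -0.236)

Read off: b = -0.3291, SE = 0.0563 for driver age.
df = n − k − 1 = 297 − 3 − 1 = 293.
t* = t_{0.05, 293} = 1.650071.
Margin = t* × SE = 1.650071 × 0.0563 = 0.09290.
CI: -0.3291 ± 0.09290 → (-0.422, -0.236).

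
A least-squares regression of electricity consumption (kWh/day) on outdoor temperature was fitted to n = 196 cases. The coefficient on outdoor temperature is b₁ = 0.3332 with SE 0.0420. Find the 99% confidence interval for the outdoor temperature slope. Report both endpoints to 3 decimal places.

df = n − 2 = 196 − 2 = 194.
t* = t_{0.005, 194} = 2.601409.
Margin = t* × SE = 2.601409 × 0.0420 = 0.10926.
CI: 0.3332 ± 0.10926 → (0.224, 0.442).
With 99% confidence, each one-unit increase in outdoor temperature is associated with a change of between 0.224 and 0.442 kWh/day in electricity consumption.

(0.224, 0.442)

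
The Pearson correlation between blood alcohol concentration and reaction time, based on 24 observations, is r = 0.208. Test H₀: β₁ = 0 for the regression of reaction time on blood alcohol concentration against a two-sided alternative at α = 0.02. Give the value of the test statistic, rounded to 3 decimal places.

t = 0.997

t = r·√(n − 2)/√(1 − r²) = 0.208·√22/√0.956736 = 0.997.
df = n − 2 = 22.
Two-sided p ≈ 0.3294, which is ≥ 0.02, so fail to reject H₀.
The data do not give significant evidence of a linear association between blood alcohol concentration and reaction time.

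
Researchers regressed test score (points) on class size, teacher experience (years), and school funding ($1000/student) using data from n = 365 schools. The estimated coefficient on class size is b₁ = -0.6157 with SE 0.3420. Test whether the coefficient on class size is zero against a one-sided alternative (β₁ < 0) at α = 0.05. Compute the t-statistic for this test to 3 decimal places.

H₀: β₁ = 0 vs H₁: β₁ < 0.
t = (b₁ − β₁⁰)/SE = -0.6157 / 0.3420 = -1.800.
df = n − k − 1 = 365 − 3 − 1 = 361.
One-sided p ≈ 0.0363, which is < 0.05, so reject H₀.
There is evidence that the true slope on class size is negative, holding the other predictors fixed.

t = -1.800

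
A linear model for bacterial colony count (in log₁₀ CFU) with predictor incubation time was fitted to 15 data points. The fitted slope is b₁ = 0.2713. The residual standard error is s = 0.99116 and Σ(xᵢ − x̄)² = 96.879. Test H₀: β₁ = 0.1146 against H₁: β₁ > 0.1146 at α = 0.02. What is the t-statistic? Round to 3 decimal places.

t = 1.556

SE(b₁) = s/√Sₓₓ = 0.99116/√96.879 = 0.1007.
t = (0.2713 − 0.1146) / 0.1007 = 1.556.
df = n − 2 = 13.
One-sided p ≈ 0.0718, which is ≥ 0.02, so fail to reject H₀.
The data do not give significant evidence that the true slope on incubation time exceeds 0.1146 log₁₀ CFU per unit.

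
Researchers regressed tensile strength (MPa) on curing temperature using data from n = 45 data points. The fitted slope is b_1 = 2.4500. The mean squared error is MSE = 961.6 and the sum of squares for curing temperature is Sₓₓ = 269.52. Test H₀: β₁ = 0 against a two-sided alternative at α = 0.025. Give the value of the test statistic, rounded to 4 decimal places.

SE(b_1) = √(MSE/Sₓₓ) = √(961.6/269.52) = 1.88887.
t = 2.4500 / 1.88887 = 1.2971.
df = n − 2 = 43.
Two-sided p ≈ 0.2015, which is ≥ 0.025, so fail to reject H₀.
The data do not give significant evidence of an association between curing temperature and tensile strength.

t = 1.2971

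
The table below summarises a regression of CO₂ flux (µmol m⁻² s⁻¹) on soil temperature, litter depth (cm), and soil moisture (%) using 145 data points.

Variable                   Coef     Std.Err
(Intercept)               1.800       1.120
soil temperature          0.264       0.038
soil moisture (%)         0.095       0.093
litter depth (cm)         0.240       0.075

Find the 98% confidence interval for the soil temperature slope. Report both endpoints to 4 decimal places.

(0.1746, 0.3534)

Read off: b = 0.264, SE = 0.038 for soil temperature.
df = n − k − 1 = 145 − 3 − 1 = 141.
t* = t_{0.01, 141} = 2.353085.
Margin = t* × SE = 2.353085 × 0.038 = 0.089417.
CI: 0.264 ± 0.089417 → (0.1746, 0.3534).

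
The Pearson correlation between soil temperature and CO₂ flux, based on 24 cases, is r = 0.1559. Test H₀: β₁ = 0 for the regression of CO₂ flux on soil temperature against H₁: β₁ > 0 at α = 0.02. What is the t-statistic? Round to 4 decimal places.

t = r·√(n − 2)/√(1 − r²) = 0.1559·√22/√0.975695 = 0.7403.
df = n − 2 = 22.
One-sided p ≈ 0.2335, which is ≥ 0.02, so fail to reject H₀.
The data do not give significant evidence of a linear association between soil temperature and CO₂ flux.

t = 0.7403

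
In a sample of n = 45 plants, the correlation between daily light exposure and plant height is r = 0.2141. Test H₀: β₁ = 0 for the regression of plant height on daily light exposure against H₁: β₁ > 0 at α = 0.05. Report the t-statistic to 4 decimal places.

t = 1.4373

t = r·√(n − 2)/√(1 − r²) = 0.2141·√43/√0.954161 = 1.4373.
df = n − 2 = 43.
One-sided p ≈ 0.0789, which is ≥ 0.05, so fail to reject H₀.
The data do not give significant evidence of a linear association between daily light exposure and plant height.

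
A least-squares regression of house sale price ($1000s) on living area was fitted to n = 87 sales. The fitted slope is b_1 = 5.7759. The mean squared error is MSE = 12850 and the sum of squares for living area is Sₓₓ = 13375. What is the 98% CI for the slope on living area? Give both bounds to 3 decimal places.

(3.452, 8.100)

SE(b_1) = √(MSE/Sₓₓ) = √(12850/13375) = 0.980177.
df = n − 2 = 85.
t* = t_{0.01, 85} = 2.371022.
Margin = t* × SE = 2.371022 × 0.980177 = 2.32402.
CI: 5.7759 ± 2.32402 → (3.452, 8.100).
With 98% confidence, each one-unit increase in living area is associated with a change of between 3.452 and 8.100 $1000s in house sale price.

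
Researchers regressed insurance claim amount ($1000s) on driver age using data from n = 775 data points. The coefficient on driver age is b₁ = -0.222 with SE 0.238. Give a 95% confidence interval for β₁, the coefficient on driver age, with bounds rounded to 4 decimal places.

df = n − 2 = 775 − 2 = 773.
t* = t_{0.025, 773} = 1.963038.
Margin = t* × SE = 1.963038 × 0.238 = 0.467203.
CI: -0.222 ± 0.467203 → (-0.6892, 0.2452).
With 95% confidence, each one-unit increase in driver age is associated with a change of between -0.6892 and 0.2452 $1000s in insurance claim amount.

(-0.6892, 0.2452)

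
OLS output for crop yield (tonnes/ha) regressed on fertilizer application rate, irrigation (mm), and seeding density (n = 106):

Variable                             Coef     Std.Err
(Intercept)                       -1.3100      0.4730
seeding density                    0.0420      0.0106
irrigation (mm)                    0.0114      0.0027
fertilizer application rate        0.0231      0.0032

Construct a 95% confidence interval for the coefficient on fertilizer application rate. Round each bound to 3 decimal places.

(0.017, 0.029)

Read off: b = 0.0231, SE = 0.0032 for fertilizer application rate.
df = n − k − 1 = 106 − 3 − 1 = 102.
t* = t_{0.025, 102} = 1.983495.
Margin = t* × SE = 1.983495 × 0.0032 = 0.00635.
CI: 0.0231 ± 0.00635 → (0.017, 0.029).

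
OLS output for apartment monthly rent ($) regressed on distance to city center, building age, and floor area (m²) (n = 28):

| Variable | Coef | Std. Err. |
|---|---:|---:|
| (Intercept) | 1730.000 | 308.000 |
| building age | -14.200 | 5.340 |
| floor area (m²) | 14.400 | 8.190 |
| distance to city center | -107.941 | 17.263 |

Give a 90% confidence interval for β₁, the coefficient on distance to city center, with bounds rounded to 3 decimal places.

(-137.476, -78.406)

Read off: b = -107.941, SE = 17.263 for distance to city center.
df = n − k − 1 = 28 − 3 − 1 = 24.
t* = t_{0.05, 24} = 1.710882.
Margin = t* × SE = 1.710882 × 17.263 = 29.53496.
CI: -107.941 ± 29.53496 → (-137.476, -78.406).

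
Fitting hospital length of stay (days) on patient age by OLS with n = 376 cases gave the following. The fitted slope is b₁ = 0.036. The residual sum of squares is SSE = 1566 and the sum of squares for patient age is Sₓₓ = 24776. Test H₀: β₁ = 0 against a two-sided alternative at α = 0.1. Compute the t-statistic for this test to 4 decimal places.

MSE = SSE/(n − 2) = 1566/374 = 4.18717.
SE(b₁) = √(MSE/Sₓₓ) = √(4.18717/24776) = 0.013.
t = 0.036 / 0.013 = 2.7692.
df = n − 2 = 374.
Two-sided p ≈ 0.0059, which is < 0.1, so reject H₀.
There is evidence that patient age is associated with hospital length of stay.

t = 2.7692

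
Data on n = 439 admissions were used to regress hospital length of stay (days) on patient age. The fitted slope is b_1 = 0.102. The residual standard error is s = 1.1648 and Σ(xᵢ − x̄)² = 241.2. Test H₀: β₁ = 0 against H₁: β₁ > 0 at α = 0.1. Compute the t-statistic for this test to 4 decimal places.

SE(b_1) = s/√Sₓₓ = 1.1648/√241.2 = 0.0750002.
t = 0.102 / 0.0750002 = 1.3600.
df = n − 2 = 437.
One-sided p ≈ 0.0873, which is < 0.1, so reject H₀.
There is evidence that the true slope on patient age is positive.

t = 1.3600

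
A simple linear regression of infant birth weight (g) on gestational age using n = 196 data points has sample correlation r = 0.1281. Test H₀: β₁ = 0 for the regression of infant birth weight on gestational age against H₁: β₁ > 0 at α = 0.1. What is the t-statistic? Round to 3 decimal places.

t = r·√(n − 2)/√(1 − r²) = 0.1281·√194/√0.98359 = 1.799.
df = n − 2 = 194.
One-sided p ≈ 0.0368, which is < 0.1, so reject H₀.
There is evidence of a linear association between gestational age and infant birth weight.

t = 1.799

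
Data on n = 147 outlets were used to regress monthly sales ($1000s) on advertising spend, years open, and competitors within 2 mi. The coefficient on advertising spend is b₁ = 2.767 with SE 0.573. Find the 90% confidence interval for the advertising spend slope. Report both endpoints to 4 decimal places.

df = n − k − 1 = 147 − 3 − 1 = 143.
t* = t_{0.05, 143} = 1.655579.
Margin = t* × SE = 1.655579 × 0.573 = 0.948647.
CI: 2.767 ± 0.948647 → (1.8184, 3.7156).
With 90% confidence, each one-unit increase in advertising spend is associated with a change of between 1.8184 and 3.7156 $1000s in monthly sales, holding the other predictors fixed.

(1.8184, 3.7156)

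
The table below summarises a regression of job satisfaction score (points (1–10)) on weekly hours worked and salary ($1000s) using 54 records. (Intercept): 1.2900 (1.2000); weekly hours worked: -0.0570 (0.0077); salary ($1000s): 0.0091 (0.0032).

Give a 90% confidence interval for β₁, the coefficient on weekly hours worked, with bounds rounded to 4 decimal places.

Read off: b = -0.0570, SE = 0.0077 for weekly hours worked.
df = n − k − 1 = 54 − 2 − 1 = 51.
t* = t_{0.05, 51} = 1.675285.
Margin = t* × SE = 1.675285 × 0.0077 = 0.012900.
CI: -0.0570 ± 0.012900 → (-0.0699, -0.0441).

(-0.0699, -0.0441)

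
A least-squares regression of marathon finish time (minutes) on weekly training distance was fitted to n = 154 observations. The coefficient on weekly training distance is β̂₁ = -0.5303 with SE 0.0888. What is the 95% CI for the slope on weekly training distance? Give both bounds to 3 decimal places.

df = n − 2 = 154 − 2 = 152.
t* = t_{0.025, 152} = 1.975694.
Margin = t* × SE = 1.975694 × 0.0888 = 0.17544.
CI: -0.5303 ± 0.17544 → (-0.706, -0.355).
With 95% confidence, each one-unit increase in weekly training distance is associated with a change of between -0.706 and -0.355 minutes in marathon finish time.

(-0.706, -0.355)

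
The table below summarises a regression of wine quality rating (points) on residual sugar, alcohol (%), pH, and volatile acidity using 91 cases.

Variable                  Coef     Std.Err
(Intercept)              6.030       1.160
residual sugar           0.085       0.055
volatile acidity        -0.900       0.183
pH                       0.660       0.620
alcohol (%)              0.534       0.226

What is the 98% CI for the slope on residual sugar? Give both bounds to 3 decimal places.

(-0.045, 0.215)

Read off: b = 0.085, SE = 0.055 for residual sugar.
df = n − k − 1 = 91 − 4 − 1 = 86.
t* = t_{0.01, 86} = 2.370493.
Margin = t* × SE = 2.370493 × 0.055 = 0.13038.
CI: 0.085 ± 0.13038 → (-0.045, 0.215).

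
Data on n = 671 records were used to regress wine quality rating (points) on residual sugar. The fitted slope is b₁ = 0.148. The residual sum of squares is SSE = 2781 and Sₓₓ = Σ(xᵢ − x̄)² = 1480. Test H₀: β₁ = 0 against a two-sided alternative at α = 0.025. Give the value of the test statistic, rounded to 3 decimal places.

MSE = SSE/(n − 2) = 2781/669 = 4.15695.
SE(b₁) = √(MSE/Sₓₓ) = √(4.15695/1480) = 0.0529976.
t = 0.148 / 0.0529976 = 2.793.
df = n − 2 = 669.
Two-sided p ≈ 0.0054, which is < 0.025, so reject H₀.
There is evidence that residual sugar is associated with wine quality rating.

t = 2.793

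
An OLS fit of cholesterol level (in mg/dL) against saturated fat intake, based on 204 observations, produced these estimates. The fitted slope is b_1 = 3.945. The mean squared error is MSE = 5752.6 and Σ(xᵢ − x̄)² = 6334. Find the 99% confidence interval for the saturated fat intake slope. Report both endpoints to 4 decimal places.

(1.4668, 6.4232)

SE(b_1) = √(MSE/Sₓₓ) = √(5752.6/6334) = 0.953.
df = n − 2 = 202.
t* = t_{0.005, 202} = 2.600387.
Margin = t* × SE = 2.600387 × 0.953 = 2.478169.
CI: 3.945 ± 2.478169 → (1.4668, 6.4232).
With 99% confidence, each one-unit increase in saturated fat intake is associated with a change of between 1.4668 and 6.4232 mg/dL in cholesterol level.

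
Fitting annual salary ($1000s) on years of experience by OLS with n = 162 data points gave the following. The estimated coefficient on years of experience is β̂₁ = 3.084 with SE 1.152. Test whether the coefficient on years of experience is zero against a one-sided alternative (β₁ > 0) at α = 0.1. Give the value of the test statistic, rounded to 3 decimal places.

H₀: β₁ = 0 vs H₁: β₁ > 0.
t = (β̂₁ − β₁⁰)/SE = 3.084 / 1.152 = 2.677.
df = n − 2 = 162 − 2 = 160.
One-sided p ≈ 0.0041, which is < 0.1, so reject H₀.
There is evidence that the true slope on years of experience is positive.

t = 2.677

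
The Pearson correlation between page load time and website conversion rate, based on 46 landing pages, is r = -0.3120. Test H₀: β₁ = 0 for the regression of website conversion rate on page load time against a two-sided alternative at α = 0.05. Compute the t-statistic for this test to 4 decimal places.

t = r·√(n − 2)/√(1 − r²) = -0.3120·√44/√0.902656 = -2.1783.
df = n − 2 = 44.
Two-sided p ≈ 0.0348, which is < 0.05, so reject H₀.
There is evidence of a linear association between page load time and website conversion rate.

t = -2.1783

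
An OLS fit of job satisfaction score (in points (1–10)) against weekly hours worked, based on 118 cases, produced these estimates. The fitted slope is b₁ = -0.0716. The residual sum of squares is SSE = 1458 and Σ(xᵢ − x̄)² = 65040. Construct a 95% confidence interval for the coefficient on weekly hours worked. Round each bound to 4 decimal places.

(-0.0991, -0.0441)

MSE = SSE/(n − 2) = 1458/116 = 12.569.
SE(b₁) = √(MSE/Sₓₓ) = √(12.569/65040) = 0.0139014.
df = n − 2 = 116.
t* = t_{0.025, 116} = 1.980626.
Margin = t* × SE = 1.980626 × 0.0139014 = 0.027534.
CI: -0.0716 ± 0.027534 → (-0.0991, -0.0441).
With 95% confidence, each one-unit increase in weekly hours worked is associated with a change of between -0.0991 and -0.0441 points (1–10) in job satisfaction score.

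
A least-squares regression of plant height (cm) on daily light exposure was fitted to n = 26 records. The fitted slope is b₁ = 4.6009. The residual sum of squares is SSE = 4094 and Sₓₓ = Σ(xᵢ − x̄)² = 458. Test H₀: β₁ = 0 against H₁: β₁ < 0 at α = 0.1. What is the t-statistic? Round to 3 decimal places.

t = 7.539

MSE = SSE/(n − 2) = 4094/24 = 170.583.
SE(b₁) = √(MSE/Sₓₓ) = √(170.583/458) = 0.610289.
t = 4.6009 / 0.610289 = 7.539.
df = n − 2 = 24.
One-sided p ≈ 1.0000, which is ≥ 0.1, so fail to reject H₀.
The data do not give significant evidence that the true slope on daily light exposure is negative.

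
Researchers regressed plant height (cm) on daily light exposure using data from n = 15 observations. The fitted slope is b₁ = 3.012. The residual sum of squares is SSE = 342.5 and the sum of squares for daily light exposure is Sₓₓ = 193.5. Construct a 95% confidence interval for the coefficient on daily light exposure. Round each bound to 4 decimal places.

MSE = SSE/(n − 2) = 342.5/13 = 26.3462.
SE(b₁) = √(MSE/Sₓₓ) = √(26.3462/193.5) = 0.368993.
df = n − 2 = 13.
t* = t_{0.025, 13} = 2.160369.
Margin = t* × SE = 2.160369 × 0.368993 = 0.797161.
CI: 3.012 ± 0.797161 → (2.2148, 3.8092).
With 95% confidence, each one-unit increase in daily light exposure is associated with a change of between 2.2148 and 3.8092 cm in plant height.

(2.2148, 3.8092)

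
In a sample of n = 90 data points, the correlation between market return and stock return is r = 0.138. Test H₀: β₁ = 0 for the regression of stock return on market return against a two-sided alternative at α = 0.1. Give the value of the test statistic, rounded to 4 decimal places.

t = 1.3071

t = r·√(n − 2)/√(1 − r²) = 0.138·√88/√0.980956 = 1.3071.
df = n − 2 = 88.
Two-sided p ≈ 0.1946, which is ≥ 0.1, so fail to reject H₀.
The data do not give significant evidence of a linear association between market return and stock return.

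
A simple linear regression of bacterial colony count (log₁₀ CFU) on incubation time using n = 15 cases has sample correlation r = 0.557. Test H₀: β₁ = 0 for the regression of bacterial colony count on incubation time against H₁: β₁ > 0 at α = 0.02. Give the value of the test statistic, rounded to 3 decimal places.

t = 2.418

t = r·√(n − 2)/√(1 − r²) = 0.557·√13/√0.689751 = 2.418.
df = n − 2 = 13.
One-sided p ≈ 0.0155, which is < 0.02, so reject H₀.
There is evidence of a linear association between incubation time and bacterial colony count.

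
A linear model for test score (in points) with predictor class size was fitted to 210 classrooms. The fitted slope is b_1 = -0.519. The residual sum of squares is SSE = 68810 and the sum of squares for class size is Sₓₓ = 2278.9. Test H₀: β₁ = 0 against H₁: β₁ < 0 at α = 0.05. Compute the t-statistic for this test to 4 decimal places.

t = -1.3622

MSE = SSE/(n − 2) = 68810/208 = 330.817.
SE(b_1) = √(MSE/Sₓₓ) = √(330.817/2278.9) = 0.381006.
t = -0.519 / 0.381006 = -1.3622.
df = n − 2 = 208.
One-sided p ≈ 0.0873, which is ≥ 0.05, so fail to reject H₀.
The data do not give significant evidence that the true slope on class size is negative.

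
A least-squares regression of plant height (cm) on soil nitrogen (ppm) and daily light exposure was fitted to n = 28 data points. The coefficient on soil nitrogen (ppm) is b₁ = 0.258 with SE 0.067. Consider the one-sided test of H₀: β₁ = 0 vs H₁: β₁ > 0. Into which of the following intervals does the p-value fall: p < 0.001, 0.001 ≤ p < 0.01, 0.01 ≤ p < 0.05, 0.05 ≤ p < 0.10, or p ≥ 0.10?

t = 0.258 / 0.067 = 3.851.
df = n − k − 1 = 28 − 2 − 1 = 25.
One-sided p = P(T_{25} > t) ≈ 0.0004.
So p < 0.001.

p < 0.001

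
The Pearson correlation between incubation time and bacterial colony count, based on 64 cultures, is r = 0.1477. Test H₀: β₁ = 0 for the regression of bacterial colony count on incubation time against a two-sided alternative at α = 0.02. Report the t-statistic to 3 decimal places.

t = 1.176

t = r·√(n − 2)/√(1 − r²) = 0.1477·√62/√0.978185 = 1.176.
df = n − 2 = 62.
Two-sided p ≈ 0.2441, which is ≥ 0.02, so fail to reject H₀.
The data do not give significant evidence of a linear association between incubation time and bacterial colony count.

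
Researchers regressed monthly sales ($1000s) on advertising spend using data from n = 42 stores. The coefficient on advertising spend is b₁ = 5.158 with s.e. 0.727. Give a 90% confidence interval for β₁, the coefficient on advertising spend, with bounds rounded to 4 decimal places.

(3.9338, 6.3822)

df = n − 2 = 42 − 2 = 40.
t* = t_{0.05, 40} = 1.683851.
Margin = t* × SE = 1.683851 × 0.727 = 1.224160.
CI: 5.158 ± 1.224160 → (3.9338, 6.3822).
With 90% confidence, each one-unit increase in advertising spend is associated with a change of between 3.9338 and 6.3822 $1000s in monthly sales.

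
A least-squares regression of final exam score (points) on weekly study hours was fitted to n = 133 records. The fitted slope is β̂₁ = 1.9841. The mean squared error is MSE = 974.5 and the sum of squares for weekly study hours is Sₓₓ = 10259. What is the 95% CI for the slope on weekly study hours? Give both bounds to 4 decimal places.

(1.3744, 2.5938)

SE(β̂₁) = √(MSE/Sₓₓ) = √(974.5/10259) = 0.308204.
df = n − 2 = 131.
t* = t_{0.025, 131} = 1.978239.
Margin = t* × SE = 1.978239 × 0.308204 = 0.609701.
CI: 1.9841 ± 0.609701 → (1.3744, 2.5938).
With 95% confidence, each one-unit increase in weekly study hours is associated with a change of between 1.3744 and 2.5938 points in final exam score.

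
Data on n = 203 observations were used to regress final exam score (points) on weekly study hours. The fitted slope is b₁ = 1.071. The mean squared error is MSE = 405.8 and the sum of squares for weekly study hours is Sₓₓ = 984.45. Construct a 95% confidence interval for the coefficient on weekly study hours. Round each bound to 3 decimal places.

(-0.195, 2.337)

SE(b₁) = √(MSE/Sₓₓ) = √(405.8/984.45) = 0.642036.
df = n − 2 = 201.
t* = t_{0.025, 201} = 1.971837.
Margin = t* × SE = 1.971837 × 0.642036 = 1.26599.
CI: 1.071 ± 1.26599 → (-0.195, 2.337).
With 95% confidence, each one-unit increase in weekly study hours is associated with a change of between -0.195 and 2.337 points in final exam score.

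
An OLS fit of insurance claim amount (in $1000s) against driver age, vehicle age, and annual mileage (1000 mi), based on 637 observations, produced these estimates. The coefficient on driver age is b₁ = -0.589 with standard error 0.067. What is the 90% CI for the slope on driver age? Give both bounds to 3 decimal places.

df = n − k − 1 = 637 − 3 − 1 = 633.
t* = t_{0.05, 633} = 1.647264.
Margin = t* × SE = 1.647264 × 0.067 = 0.11037.
CI: -0.589 ± 0.11037 → (-0.699, -0.479).
With 90% confidence, each one-unit increase in driver age is associated with a change of between -0.699 and -0.479 $1000s in insurance claim amount, holding the other predictors fixed.

(-0.699, -0.479)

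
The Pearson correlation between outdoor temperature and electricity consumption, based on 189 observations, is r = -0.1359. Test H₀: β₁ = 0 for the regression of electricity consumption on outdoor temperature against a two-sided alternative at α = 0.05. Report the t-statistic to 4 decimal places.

t = r·√(n − 2)/√(1 − r²) = -0.1359·√187/√0.981531 = -1.8758.
df = n − 2 = 187.
Two-sided p ≈ 0.0622, which is ≥ 0.05, so fail to reject H₀.
The data do not give significant evidence of a linear association between outdoor temperature and electricity consumption.

t = -1.8758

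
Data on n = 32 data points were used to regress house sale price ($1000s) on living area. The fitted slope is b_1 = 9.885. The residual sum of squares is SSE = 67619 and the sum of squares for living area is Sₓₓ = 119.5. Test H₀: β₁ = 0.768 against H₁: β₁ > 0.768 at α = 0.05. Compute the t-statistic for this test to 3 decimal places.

MSE = SSE/(n − 2) = 67619/30 = 2253.97.
SE(b_1) = √(MSE/Sₓₓ) = √(2253.97/119.5) = 4.343.
t = (9.885 − 0.768) / 4.343 = 2.099.
df = n − 2 = 30.
One-sided p ≈ 0.0222, which is < 0.05, so reject H₀.
There is evidence that the true slope on living area exceeds 0.768 $1000s per unit.

t = 2.099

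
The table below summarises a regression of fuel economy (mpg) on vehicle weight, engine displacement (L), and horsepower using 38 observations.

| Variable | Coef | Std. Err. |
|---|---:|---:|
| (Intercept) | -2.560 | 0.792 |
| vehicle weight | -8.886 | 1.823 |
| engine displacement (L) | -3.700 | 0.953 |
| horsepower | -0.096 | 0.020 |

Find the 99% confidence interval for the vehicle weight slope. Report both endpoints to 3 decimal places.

Read off: b = -8.886, SE = 1.823 for vehicle weight.
df = n − k − 1 = 38 − 3 − 1 = 34.
t* = t_{0.005, 34} = 2.728394.
Margin = t* × SE = 2.728394 × 1.823 = 4.97386.
CI: -8.886 ± 4.97386 → (-13.860, -3.912).

(-13.860, -3.912)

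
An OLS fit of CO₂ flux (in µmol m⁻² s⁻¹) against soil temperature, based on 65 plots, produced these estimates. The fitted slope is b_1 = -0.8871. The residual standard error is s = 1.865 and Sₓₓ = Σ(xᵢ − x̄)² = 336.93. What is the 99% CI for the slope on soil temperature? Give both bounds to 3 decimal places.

SE(b_1) = s/√Sₓₓ = 1.865/√336.93 = 0.101604.
df = n − 2 = 63.
t* = t_{0.005, 63} = 2.656145.
Margin = t* × SE = 2.656145 × 0.101604 = 0.26987.
CI: -0.8871 ± 0.26987 → (-1.157, -0.617).
With 99% confidence, each one-unit increase in soil temperature is associated with a change of between -1.157 and -0.617 µmol m⁻² s⁻¹ in CO₂ flux.

(-1.157, -0.617)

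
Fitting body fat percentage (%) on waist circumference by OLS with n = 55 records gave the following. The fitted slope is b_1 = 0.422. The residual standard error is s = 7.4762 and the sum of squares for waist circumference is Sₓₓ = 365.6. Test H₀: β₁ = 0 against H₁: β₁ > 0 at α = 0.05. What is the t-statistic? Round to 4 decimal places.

t = 1.0793

SE(b_1) = s/√Sₓₓ = 7.4762/√365.6 = 0.391001.
t = 0.422 / 0.391001 = 1.0793.
df = n − 2 = 53.
One-sided p ≈ 0.1427, which is ≥ 0.05, so fail to reject H₀.
The data do not give significant evidence that the true slope on waist circumference is positive.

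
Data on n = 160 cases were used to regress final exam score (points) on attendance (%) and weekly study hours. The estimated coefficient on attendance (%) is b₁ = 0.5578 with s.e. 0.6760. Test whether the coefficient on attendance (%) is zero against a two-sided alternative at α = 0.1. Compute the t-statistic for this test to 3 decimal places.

t = 0.825

H₀: β₁ = 0 vs H₁: β₁ ≠ 0.
t = (b₁ − β₁⁰)/SE = 0.5578 / 0.6760 = 0.825.
df = n − k − 1 = 160 − 2 − 1 = 157.
Two-sided p ≈ 0.4105, which is ≥ 0.1, so fail to reject H₀.
The data do not give significant evidence of an association between attendance (%) and final exam score, after adjusting for the other predictors.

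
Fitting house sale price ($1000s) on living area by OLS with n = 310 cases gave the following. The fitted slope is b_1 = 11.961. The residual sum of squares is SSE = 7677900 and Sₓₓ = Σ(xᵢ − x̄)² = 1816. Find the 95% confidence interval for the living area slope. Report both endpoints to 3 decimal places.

MSE = SSE/(n − 2) = 7677900/308 = 24928.2.
SE(b_1) = √(MSE/Sₓₓ) = √(24928.2/1816) = 3.705.
df = n − 2 = 308.
t* = t_{0.025, 308} = 1.967696.
Margin = t* × SE = 1.967696 × 3.705 = 7.29031.
CI: 11.961 ± 7.29031 → (4.671, 19.251).
With 95% confidence, each one-unit increase in living area is associated with a change of between 4.671 and 19.251 $1000s in house sale price.

(4.671, 19.251)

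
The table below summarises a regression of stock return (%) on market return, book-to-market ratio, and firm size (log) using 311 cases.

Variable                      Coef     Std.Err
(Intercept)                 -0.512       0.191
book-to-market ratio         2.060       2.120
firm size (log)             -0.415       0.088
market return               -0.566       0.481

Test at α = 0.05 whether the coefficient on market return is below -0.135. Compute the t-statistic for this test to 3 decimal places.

t = -0.896

Read off: b = -0.566, SE = 0.481 for market return.
H₀: β₁ = -0.135 vs H₁: β₁ < -0.135.
t = (-0.566 − (-0.135)) / 0.481 = -0.896.
df = n − k − 1 = 311 − 3 − 1 = 307.
One-sided p ≈ 0.1855, which is ≥ 0.05, so fail to reject H₀.
The data do not give significant evidence that the true slope on market return is below -0.135 % per unit, holding the other predictors fixed.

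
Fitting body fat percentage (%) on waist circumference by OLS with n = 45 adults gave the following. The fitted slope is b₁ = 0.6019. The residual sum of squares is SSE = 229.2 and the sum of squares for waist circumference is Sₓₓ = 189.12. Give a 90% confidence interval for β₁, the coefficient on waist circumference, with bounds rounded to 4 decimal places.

(0.3197, 0.8841)

MSE = SSE/(n − 2) = 229.2/43 = 5.33023.
SE(b₁) = √(MSE/Sₓₓ) = √(5.33023/189.12) = 0.167882.
df = n − 2 = 43.
t* = t_{0.05, 43} = 1.681071.
Margin = t* × SE = 1.681071 × 0.167882 = 0.282222.
CI: 0.6019 ± 0.282222 → (0.3197, 0.8841).
With 90% confidence, each one-unit increase in waist circumference is associated with a change of between 0.3197 and 0.8841 % in body fat percentage.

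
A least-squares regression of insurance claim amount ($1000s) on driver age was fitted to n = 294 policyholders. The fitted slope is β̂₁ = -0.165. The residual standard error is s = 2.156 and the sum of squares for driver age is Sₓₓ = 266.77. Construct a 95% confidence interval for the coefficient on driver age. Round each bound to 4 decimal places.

(-0.4248, 0.0948)

SE(β̂₁) = s/√Sₓₓ = 2.156/√266.77 = 0.132002.
df = n − 2 = 292.
t* = t_{0.025, 292} = 1.968121.
Margin = t* × SE = 1.968121 × 0.132002 = 0.259796.
CI: -0.165 ± 0.259796 → (-0.4248, 0.0948).
With 95% confidence, each one-unit increase in driver age is associated with a change of between -0.4248 and 0.0948 $1000s in insurance claim amount.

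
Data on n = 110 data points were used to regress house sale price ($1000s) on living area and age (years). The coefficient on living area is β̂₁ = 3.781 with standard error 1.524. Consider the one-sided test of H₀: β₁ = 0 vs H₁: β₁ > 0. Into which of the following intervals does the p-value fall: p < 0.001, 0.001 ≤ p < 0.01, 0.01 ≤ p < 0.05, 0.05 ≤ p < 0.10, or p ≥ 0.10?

0.001 ≤ p < 0.01

t = 3.781 / 1.524 = 2.481.
df = n − k − 1 = 110 − 2 − 1 = 107.
One-sided p = P(T_{107} > t) ≈ 0.0073.
So 0.001 ≤ p < 0.01.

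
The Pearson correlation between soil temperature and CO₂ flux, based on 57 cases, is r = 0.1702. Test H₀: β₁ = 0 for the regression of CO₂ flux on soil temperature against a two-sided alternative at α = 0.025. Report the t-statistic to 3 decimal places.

t = r·√(n − 2)/√(1 − r²) = 0.1702·√55/√0.971032 = 1.281.
df = n − 2 = 55.
Two-sided p ≈ 0.2056, which is ≥ 0.025, so fail to reject H₀.
The data do not give significant evidence of a linear association between soil temperature and CO₂ flux.

t = 1.281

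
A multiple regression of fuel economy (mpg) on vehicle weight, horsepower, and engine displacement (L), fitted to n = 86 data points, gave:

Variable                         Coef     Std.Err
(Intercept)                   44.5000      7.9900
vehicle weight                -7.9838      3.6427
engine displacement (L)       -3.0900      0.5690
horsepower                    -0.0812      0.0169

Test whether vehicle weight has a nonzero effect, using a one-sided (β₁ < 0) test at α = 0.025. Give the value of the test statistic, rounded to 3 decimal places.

Read off: b = -7.9838, SE = 3.6427 for vehicle weight.
H₀: β₁ = 0 vs H₁: β₁ < 0.
t = -7.9838 / 3.6427 = -2.192.
df = n − k − 1 = 86 − 3 − 1 = 82.
One-sided p ≈ 0.0156, which is < 0.025, so reject H₀.
There is evidence that the true slope on vehicle weight is negative, holding the other predictors fixed.

t = -2.192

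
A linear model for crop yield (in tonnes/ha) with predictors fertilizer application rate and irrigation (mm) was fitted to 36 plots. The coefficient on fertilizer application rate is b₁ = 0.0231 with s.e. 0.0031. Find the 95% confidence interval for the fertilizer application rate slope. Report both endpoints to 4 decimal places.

(0.0168, 0.0294)

df = n − k − 1 = 36 − 2 − 1 = 33.
t* = t_{0.025, 33} = 2.034515.
Margin = t* × SE = 2.034515 × 0.0031 = 0.006307.
CI: 0.0231 ± 0.006307 → (0.0168, 0.0294).
With 95% confidence, each one-unit increase in fertilizer application rate is associated with a change of between 0.0168 and 0.0294 tonnes/ha in crop yield, holding the other predictors fixed.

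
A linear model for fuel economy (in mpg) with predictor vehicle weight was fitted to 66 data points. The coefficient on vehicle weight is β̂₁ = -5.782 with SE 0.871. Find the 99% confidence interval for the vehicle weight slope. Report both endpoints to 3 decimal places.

(-8.094, -3.470)

df = n − 2 = 66 − 2 = 64.
t* = t_{0.005, 64} = 2.654854.
Margin = t* × SE = 2.654854 × 0.871 = 2.31238.
CI: -5.782 ± 2.31238 → (-8.094, -3.470).
With 99% confidence, each one-unit increase in vehicle weight is associated with a change of between -8.094 and -3.470 mpg in fuel economy.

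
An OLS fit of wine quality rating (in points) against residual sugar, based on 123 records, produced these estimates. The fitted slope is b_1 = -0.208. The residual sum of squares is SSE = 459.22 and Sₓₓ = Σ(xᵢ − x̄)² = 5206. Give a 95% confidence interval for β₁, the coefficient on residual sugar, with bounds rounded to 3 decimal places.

(-0.261, -0.155)

MSE = SSE/(n − 2) = 459.22/121 = 3.79521.
SE(b_1) = √(MSE/Sₓₓ) = √(3.79521/5206) = 0.0270001.
df = n − 2 = 121.
t* = t_{0.025, 121} = 1.979764.
Margin = t* × SE = 1.979764 × 0.0270001 = 0.05345.
CI: -0.208 ± 0.05345 → (-0.261, -0.155).
With 95% confidence, each one-unit increase in residual sugar is associated with a change of between -0.261 and -0.155 points in wine quality rating.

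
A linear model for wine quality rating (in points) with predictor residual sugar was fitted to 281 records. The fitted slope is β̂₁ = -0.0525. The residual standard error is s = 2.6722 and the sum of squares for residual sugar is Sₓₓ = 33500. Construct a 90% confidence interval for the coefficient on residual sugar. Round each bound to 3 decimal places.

SE(β̂₁) = s/√Sₓₓ = 2.6722/√33500 = 0.0145998.
df = n − 2 = 279.
t* = t_{0.05, 279} = 1.650333.
Margin = t* × SE = 1.650333 × 0.0145998 = 0.02409.
CI: -0.0525 ± 0.02409 → (-0.077, -0.028).
With 90% confidence, each one-unit increase in residual sugar is associated with a change of between -0.077 and -0.028 points in wine quality rating.

(-0.077, -0.028)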